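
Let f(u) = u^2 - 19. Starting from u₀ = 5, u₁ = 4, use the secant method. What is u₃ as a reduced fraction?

f(5) = 6, f(4) = -3. u₂ = 4 - (-3)·(4 - 5)/((-3) - 6) = 13/3.
f(4) = -3, f(13/3) = -2/9. u₃ = (13/3) - (-2/9)·((13/3) - 4)/((-2/9) - (-3)) = 109/25.

109/25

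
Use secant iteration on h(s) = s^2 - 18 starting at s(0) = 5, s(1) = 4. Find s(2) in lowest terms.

38/9

h(5) = 7, h(4) = -2. s(2) = 4 - (-2)·(4 - 5)/((-2) - 7) = 38/9.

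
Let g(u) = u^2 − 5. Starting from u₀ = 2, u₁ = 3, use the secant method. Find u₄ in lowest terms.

161/72

g(2) = −1, g(3) = 4. u₂ = 3 − 4·(3 − 2)/(4 − (−1)) = 11/5.
g(3) = 4, g(11/5) = −4/25. u₃ = (11/5) − (−4/25)·((11/5) − 3)/((−4/25) − 4) = 29/13.
g(11/5) = −4/25, g(29/13) = −4/169. u₄ = (29/13) − (−4/169)·((29/13) − (11/5))/((−4/169) − (−4/25)) = 161/72.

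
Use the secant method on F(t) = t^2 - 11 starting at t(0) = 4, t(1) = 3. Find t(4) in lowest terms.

3373/1017

F(4) = 5, F(3) = -2. t(2) = 3 - (-2)·(3 - 4)/((-2) - 5) = 23/7.
F(3) = -2, F(23/7) = -10/49. t(3) = (23/7) - (-10/49)·((23/7) - 3)/((-10/49) - (-2)) = 73/22.
F(23/7) = -10/49, F(73/22) = 5/484. t(4) = (73/22) - (5/484)·((73/22) - (23/7))/((5/484) - (-10/49)) = 3373/1017.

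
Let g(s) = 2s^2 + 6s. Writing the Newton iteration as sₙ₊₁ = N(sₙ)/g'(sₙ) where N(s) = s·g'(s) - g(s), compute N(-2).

g'(s) = 4s + 6.
N(s) = s·g'(s) - g(s) = s·(4s + 6) - (2s^2 + 6s) = 2s^2.
N(-2) = 8.

8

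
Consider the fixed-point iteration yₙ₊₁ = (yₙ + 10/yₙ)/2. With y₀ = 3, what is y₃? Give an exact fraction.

y₁ = (3 + 10/3)/2 = 19/6.
y₂ = (19/6 + 10/(19/6))/2 = 721/228.
y₃ = (721/228 + 10/(721/228))/2 = 1039681/328776.

1039681/328776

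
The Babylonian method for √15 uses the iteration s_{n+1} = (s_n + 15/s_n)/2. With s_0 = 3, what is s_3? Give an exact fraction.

s_1 = (3 + 15/3)/2 = 4.
s_2 = (4 + 15/4)/2 = 31/8.
s_3 = (31/8 + 15/(31/8))/2 = 1921/496.

1921/496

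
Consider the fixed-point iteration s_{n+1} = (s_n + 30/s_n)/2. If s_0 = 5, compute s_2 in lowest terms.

241/44

s_1 = (5 + 30/5)/2 = 11/2.
s_2 = (11/2 + 30/(11/2))/2 = 241/44.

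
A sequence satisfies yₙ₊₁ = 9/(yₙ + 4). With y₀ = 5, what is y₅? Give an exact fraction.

1449/905

y₁ = 9/(5 + 4) = 1.
y₂ = 9/(1 + 4) = 9/5.
y₃ = 9/(9/5 + 4) = 45/29.
y₄ = 9/(45/29 + 4) = 261/161.
y₅ = 9/(261/161 + 4) = 1449/905.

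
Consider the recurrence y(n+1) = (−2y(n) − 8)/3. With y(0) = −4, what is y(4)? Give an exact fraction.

−56/27

y(1) = (−2·(−4) − 8)/3 = 0.
y(2) = (−2·0 − 8)/3 = −8/3.
y(3) = (−2·(−8/3) − 8)/3 = −8/9.
y(4) = (−2·(−8/9) − 8)/3 = −56/27.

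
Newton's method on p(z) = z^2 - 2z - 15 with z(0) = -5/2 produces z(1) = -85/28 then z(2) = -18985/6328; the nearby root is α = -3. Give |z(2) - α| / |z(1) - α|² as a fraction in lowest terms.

14/113

z(1) - α = -85/28 - (-3) = -85/28 + 3 = -1/28, so |z(1) - α| = 1/28.
z(2) - α = -18985/6328 - (-3) = -18985/6328 + 3 = -1/6328, so |z(2) - α| = 1/6328.
|z(1) - α|² = 1/784.
Ratio = (1/6328) / (1/784) = 14/113.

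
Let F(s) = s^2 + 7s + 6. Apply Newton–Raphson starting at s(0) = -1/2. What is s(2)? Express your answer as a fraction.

-2927/2928

F'(s) = 2s + 7.
F(-1/2) = 11/4, F'(-1/2) = 6, so s(1) = (-1/2) - (11/4)/6 = -23/24.
F(-23/24) = 121/576, F'(-23/24) = 61/12, so s(2) = (-23/24) - (121/576)/(61/12) = -2927/2928.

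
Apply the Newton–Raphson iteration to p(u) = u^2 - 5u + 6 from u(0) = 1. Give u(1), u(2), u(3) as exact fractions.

p'(u) = 2u - 5.
p(1) = 2, p'(1) = -3, so u(1) = 1 - 2/(-3) = 5/3.
p(5/3) = 4/9, p'(5/3) = -5/3, so u(2) = (5/3) - (4/9)/(-5/3) = 29/15.
p(29/15) = 16/225, p'(29/15) = -17/15, so u(3) = (29/15) - (16/225)/(-17/15) = 509/255.

u(1) = 5/3, u(2) = 29/15, u(3) = 509/255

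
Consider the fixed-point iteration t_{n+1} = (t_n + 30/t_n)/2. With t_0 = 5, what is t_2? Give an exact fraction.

241/44

t_1 = (5 + 30/5)/2 = 11/2.
t_2 = (11/2 + 30/(11/2))/2 = 241/44.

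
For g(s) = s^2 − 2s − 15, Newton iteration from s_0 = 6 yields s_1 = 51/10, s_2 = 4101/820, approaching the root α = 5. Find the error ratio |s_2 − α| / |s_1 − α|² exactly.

s_1 − α = 51/10 − 5 = 1/10, so |s_1 − α| = 1/10.
s_2 − α = 4101/820 − 5 = 1/820, so |s_2 − α| = 1/820.
|s_1 − α|² = 1/100.
Ratio = (1/820) / (1/100) = 5/41.

5/41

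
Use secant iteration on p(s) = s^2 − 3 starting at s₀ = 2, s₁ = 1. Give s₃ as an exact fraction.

p(2) = 1, p(1) = −2. s₂ = 1 − (−2)·(1 − 2)/((−2) − 1) = 5/3.
p(1) = −2, p(5/3) = −2/9. s₃ = (5/3) − (−2/9)·((5/3) − 1)/((−2/9) − (−2)) = 7/4.

7/4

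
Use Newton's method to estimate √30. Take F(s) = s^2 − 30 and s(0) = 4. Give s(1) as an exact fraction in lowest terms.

23/4

F'(s) = 2s.
F(4) = −14, F'(4) = 8, so s(1) = 4 − (−14)/8 = 23/4.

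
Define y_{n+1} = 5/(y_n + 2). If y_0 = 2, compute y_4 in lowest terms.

y_1 = 5/(2 + 2) = 5/4.
y_2 = 5/(5/4 + 2) = 20/13.
y_3 = 5/(20/13 + 2) = 65/46.
y_4 = 5/(65/46 + 2) = 230/157.

230/157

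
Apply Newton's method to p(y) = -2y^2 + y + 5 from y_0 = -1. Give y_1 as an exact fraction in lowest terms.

p'(y) = -4y + 1.
p(-1) = 2, p'(-1) = 5, so y_1 = (-1) - 2/5 = -7/5.

-7/5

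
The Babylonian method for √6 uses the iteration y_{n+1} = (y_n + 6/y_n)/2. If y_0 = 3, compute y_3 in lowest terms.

4801/1960

y_1 = (3 + 6/3)/2 = 5/2.
y_2 = (5/2 + 6/(5/2))/2 = 49/20.
y_3 = (49/20 + 6/(49/20))/2 = 4801/1960.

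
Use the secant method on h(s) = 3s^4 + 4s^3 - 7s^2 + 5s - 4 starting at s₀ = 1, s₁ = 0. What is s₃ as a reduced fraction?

500/437

h(1) = 1, h(0) = -4. s₂ = 0 - (-4)·(0 - 1)/((-4) - 1) = 4/5.
h(0) = -4, h(4/5) = -752/625. s₃ = (4/5) - (-752/625)·((4/5) - 0)/((-752/625) - (-4)) = 500/437.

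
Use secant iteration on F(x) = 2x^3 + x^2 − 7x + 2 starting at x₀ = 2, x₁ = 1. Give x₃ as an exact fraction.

56/31

F(2) = 8, F(1) = −2. x₂ = 1 − (−2)·(1 − 2)/((−2) − 8) = 6/5.
F(1) = −2, F(6/5) = −188/125. x₃ = (6/5) − (−188/125)·((6/5) − 1)/((−188/125) − (−2)) = 56/31.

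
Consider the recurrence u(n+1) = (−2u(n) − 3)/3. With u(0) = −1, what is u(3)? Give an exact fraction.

u(1) = (−2·(−1) − 3)/3 = −1/3.
u(2) = (−2·(−1/3) − 3)/3 = −7/9.
u(3) = (−2·(−7/9) − 3)/3 = −13/27.

−13/27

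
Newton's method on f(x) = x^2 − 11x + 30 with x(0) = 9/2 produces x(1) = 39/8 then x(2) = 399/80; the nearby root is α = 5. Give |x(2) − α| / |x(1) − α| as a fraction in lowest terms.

1/10

x(1) − α = 39/8 − 5 = −1/8, so |x(1) − α| = 1/8.
x(2) − α = 399/80 − 5 = −1/80, so |x(2) − α| = 1/80.
Ratio = (1/80) / (1/8) = 1/10.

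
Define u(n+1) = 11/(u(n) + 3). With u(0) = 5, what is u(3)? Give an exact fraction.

u(1) = 11/(5 + 3) = 11/8.
u(2) = 11/(11/8 + 3) = 88/35.
u(3) = 11/(88/35 + 3) = 385/193.

385/193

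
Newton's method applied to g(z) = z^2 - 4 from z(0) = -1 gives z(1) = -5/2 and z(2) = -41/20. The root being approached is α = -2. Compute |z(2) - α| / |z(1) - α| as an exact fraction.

1/10

z(1) - α = -5/2 - (-2) = -5/2 + 2 = -1/2, so |z(1) - α| = 1/2.
z(2) - α = -41/20 - (-2) = -41/20 + 2 = -1/20, so |z(2) - α| = 1/20.
Ratio = (1/20) / (1/2) = 1/10.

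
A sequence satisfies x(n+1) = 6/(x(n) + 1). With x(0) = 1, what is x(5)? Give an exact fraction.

x(1) = 6/(1 + 1) = 3.
x(2) = 6/(3 + 1) = 3/2.
x(3) = 6/(3/2 + 1) = 12/5.
x(4) = 6/(12/5 + 1) = 30/17.
x(5) = 6/(30/17 + 1) = 102/47.

102/47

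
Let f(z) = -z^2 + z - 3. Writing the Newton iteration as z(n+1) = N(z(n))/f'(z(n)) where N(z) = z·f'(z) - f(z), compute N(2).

f'(z) = -2z + 1.
N(z) = z·f'(z) - f(z) = z·(-2z + 1) - (-z^2 + z - 3) = -z^2 + 3.
N(2) = -1.

-1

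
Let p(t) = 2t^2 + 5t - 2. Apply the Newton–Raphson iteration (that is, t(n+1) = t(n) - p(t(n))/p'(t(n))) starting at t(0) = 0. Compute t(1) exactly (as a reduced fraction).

2/5

p'(t) = 4t + 5.
p(0) = -2, p'(0) = 5, so t(1) = 0 - (-2)/5 = 2/5.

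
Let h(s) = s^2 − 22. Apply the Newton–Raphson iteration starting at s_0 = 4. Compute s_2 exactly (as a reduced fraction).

713/152

h'(s) = 2s.
h(4) = −6, h'(4) = 8, so s_1 = 4 − (−6)/8 = 19/4.
h(19/4) = 9/16, h'(19/4) = 19/2, so s_2 = (19/4) − (9/16)/(19/2) = 713/152.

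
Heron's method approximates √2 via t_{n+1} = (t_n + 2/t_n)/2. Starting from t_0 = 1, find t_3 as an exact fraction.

t_1 = (1 + 2/1)/2 = 3/2.
t_2 = (3/2 + 2/(3/2))/2 = 17/12.
t_3 = (17/12 + 2/(17/12))/2 = 577/408.

577/408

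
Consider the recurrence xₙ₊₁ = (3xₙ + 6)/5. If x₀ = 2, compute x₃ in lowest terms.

x₁ = (3·2 + 6)/5 = 12/5.
x₂ = (3·(12/5) + 6)/5 = 66/25.
x₃ = (3·(66/25) + 6)/5 = 348/125.

348/125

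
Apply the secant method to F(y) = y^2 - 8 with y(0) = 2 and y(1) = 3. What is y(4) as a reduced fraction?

F(2) = -4, F(3) = 1. y(2) = 3 - 1·(3 - 2)/(1 - (-4)) = 14/5.
F(3) = 1, F(14/5) = -4/25. y(3) = (14/5) - (-4/25)·((14/5) - 3)/((-4/25) - 1) = 82/29.
F(14/5) = -4/25, F(82/29) = -4/841. y(4) = (82/29) - (-4/841)·((82/29) - (14/5))/((-4/841) - (-4/25)) = 577/204.

577/204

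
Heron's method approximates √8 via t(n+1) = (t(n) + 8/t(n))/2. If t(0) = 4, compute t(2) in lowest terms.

17/6

t(1) = (4 + 8/4)/2 = 3.
t(2) = (3 + 8/3)/2 = 17/6.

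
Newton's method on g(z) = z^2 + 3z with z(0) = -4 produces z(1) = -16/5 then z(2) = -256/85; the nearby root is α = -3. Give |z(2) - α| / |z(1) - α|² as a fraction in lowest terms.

z(1) - α = -16/5 - (-3) = -16/5 + 3 = -1/5, so |z(1) - α| = 1/5.
z(2) - α = -256/85 - (-3) = -256/85 + 3 = -1/85, so |z(2) - α| = 1/85.
|z(1) - α|² = 1/25.
Ratio = (1/85) / (1/25) = 5/17.

5/17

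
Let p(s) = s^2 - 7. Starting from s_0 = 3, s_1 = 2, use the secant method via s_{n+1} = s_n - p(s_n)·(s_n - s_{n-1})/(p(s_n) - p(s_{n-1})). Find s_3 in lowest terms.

p(3) = 2, p(2) = -3. s_2 = 2 - (-3)·(2 - 3)/((-3) - 2) = 13/5.
p(2) = -3, p(13/5) = -6/25. s_3 = (13/5) - (-6/25)·((13/5) - 2)/((-6/25) - (-3)) = 61/23.

61/23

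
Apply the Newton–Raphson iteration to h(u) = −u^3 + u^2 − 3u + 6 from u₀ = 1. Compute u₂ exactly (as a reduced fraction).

h'(u) = −3u^2 + 2u − 3.
h(1) = 3, h'(1) = −4, so u₁ = 1 − 3/(−4) = 7/4.
h(7/4) = −99/64, h'(7/4) = −139/16, so u₂ = (7/4) − (−99/64)/(−139/16) = 437/278.

437/278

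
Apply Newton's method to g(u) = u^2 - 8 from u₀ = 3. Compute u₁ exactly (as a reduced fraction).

g'(u) = 2u.
g(3) = 1, g'(3) = 6, so u₁ = 3 - 1/6 = 17/6.

17/6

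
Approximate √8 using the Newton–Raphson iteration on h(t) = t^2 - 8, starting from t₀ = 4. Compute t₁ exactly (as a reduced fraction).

3

h'(t) = 2t.
h(4) = 8, h'(4) = 8, so t₁ = 4 - 8/8 = 3.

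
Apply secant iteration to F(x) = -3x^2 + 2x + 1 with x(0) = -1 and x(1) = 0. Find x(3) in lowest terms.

F(-1) = -4, F(0) = 1. x(2) = 0 - 1·(0 - (-1))/(1 - (-4)) = -1/5.
F(0) = 1, F(-1/5) = 12/25. x(3) = (-1/5) - (12/25)·((-1/5) - 0)/((12/25) - 1) = -5/13.

-5/13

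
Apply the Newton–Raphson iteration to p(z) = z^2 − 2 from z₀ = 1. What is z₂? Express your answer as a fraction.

17/12

p'(z) = 2z.
p(1) = −1, p'(1) = 2, so z₁ = 1 − (−1)/2 = 3/2.
p(3/2) = 1/4, p'(3/2) = 3, so z₂ = (3/2) − (1/4)/3 = 17/12.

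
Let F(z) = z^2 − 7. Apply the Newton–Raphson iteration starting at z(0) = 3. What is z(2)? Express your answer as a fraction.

F'(z) = 2z.
F(3) = 2, F'(3) = 6, so z(1) = 3 − 2/6 = 8/3.
F(8/3) = 1/9, F'(8/3) = 16/3, so z(2) = (8/3) − (1/9)/(16/3) = 127/48.

127/48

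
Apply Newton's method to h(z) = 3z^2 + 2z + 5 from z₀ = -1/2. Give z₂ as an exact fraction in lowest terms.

787/440

h'(z) = 6z + 2.
h(-1/2) = 19/4, h'(-1/2) = -1, so z₁ = (-1/2) - (19/4)/(-1) = 17/4.
h(17/4) = 1083/16, h'(17/4) = 55/2, so z₂ = (17/4) - (1083/16)/(55/2) = 787/440.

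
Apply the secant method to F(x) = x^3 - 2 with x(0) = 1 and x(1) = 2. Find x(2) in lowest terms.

F(1) = -1, F(2) = 6. x(2) = 2 - 6·(2 - 1)/(6 - (-1)) = 8/7.

8/7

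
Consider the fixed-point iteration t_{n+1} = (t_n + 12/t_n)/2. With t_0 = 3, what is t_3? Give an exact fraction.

18817/5432

t_1 = (3 + 12/3)/2 = 7/2.
t_2 = (7/2 + 12/(7/2))/2 = 97/28.
t_3 = (97/28 + 12/(97/28))/2 = 18817/5432.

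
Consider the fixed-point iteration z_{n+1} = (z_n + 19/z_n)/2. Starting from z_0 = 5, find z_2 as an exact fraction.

z_1 = (5 + 19/5)/2 = 22/5.
z_2 = (22/5 + 19/(22/5))/2 = 959/220.

959/220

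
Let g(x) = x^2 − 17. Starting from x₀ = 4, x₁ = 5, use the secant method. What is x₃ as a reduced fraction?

g(4) = −1, g(5) = 8. x₂ = 5 − 8·(5 − 4)/(8 − (−1)) = 37/9.
g(5) = 8, g(37/9) = −8/81. x₃ = (37/9) − (−8/81)·((37/9) − 5)/((−8/81) − 8) = 169/41.

169/41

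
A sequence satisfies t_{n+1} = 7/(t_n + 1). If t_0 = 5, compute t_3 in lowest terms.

t_1 = 7/(5 + 1) = 7/6.
t_2 = 7/(7/6 + 1) = 42/13.
t_3 = 7/(42/13 + 1) = 91/55.

91/55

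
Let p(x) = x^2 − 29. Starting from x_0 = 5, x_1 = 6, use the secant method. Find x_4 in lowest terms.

p(5) = −4, p(6) = 7. x_2 = 6 − 7·(6 − 5)/(7 − (−4)) = 59/11.
p(6) = 7, p(59/11) = −28/121. x_3 = (59/11) − (−28/121)·((59/11) − 6)/((−28/121) − 7) = 673/125.
p(59/11) = −28/121, p(673/125) = −196/15625. x_4 = (673/125) − (−196/15625)·((673/125) − (59/11))/((−196/15625) − (−28/121)) = 39791/7389.

39791/7389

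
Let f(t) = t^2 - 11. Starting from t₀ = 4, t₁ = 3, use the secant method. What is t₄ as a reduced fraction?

f(4) = 5, f(3) = -2. t₂ = 3 - (-2)·(3 - 4)/((-2) - 5) = 23/7.
f(3) = -2, f(23/7) = -10/49. t₃ = (23/7) - (-10/49)·((23/7) - 3)/((-10/49) - (-2)) = 73/22.
f(23/7) = -10/49, f(73/22) = 5/484. t₄ = (73/22) - (5/484)·((73/22) - (23/7))/((5/484) - (-10/49)) = 3373/1017.

3373/1017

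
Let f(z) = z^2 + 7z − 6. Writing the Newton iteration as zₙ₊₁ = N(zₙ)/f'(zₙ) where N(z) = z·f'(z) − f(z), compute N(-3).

15

f'(z) = 2z + 7.
N(z) = z·f'(z) − f(z) = z·(2z + 7) − (z^2 + 7z − 6) = z^2 + 6.
N(-3) = 15.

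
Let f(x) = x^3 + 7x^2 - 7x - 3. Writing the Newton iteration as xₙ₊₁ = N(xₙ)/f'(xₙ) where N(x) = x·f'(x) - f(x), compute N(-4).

-13

f'(x) = 3x^2 + 14x - 7.
N(x) = x·f'(x) - f(x) = x·(3x^2 + 14x - 7) - (x^3 + 7x^2 - 7x - 3) = 2x^3 + 7x^2 + 3.
N(-4) = -13.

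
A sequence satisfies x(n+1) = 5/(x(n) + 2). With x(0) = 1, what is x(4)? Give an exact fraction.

x(1) = 5/(1 + 2) = 5/3.
x(2) = 5/(5/3 + 2) = 15/11.
x(3) = 5/(15/11 + 2) = 55/37.
x(4) = 5/(55/37 + 2) = 185/129.

185/129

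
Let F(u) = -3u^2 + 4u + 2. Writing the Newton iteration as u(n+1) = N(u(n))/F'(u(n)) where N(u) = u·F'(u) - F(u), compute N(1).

-5

F'(u) = -6u + 4.
N(u) = u·F'(u) - F(u) = u·(-6u + 4) - (-3u^2 + 4u + 2) = -3u^2 - 2.
N(1) = -5.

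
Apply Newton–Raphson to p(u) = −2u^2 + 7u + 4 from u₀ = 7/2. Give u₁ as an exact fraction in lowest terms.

p'(u) = −4u + 7.
p(7/2) = 4, p'(7/2) = −7, so u₁ = (7/2) − 4/(−7) = 57/14.

57/14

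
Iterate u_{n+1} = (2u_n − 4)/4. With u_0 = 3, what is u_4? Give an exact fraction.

u_1 = (2·3 − 4)/4 = 1/2.
u_2 = (2·(1/2) − 4)/4 = −3/4.
u_3 = (2·(−3/4) − 4)/4 = −11/8.
u_4 = (2·(−11/8) − 4)/4 = −27/16.

−27/16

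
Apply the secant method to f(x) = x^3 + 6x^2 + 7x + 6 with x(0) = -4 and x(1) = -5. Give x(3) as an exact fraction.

f(-4) = 10, f(-5) = -4. x(2) = (-5) - (-4)·((-5) - (-4))/((-4) - 10) = -33/7.
f(-5) = -4, f(-33/7) = 540/343. x(3) = (-33/7) - (540/343)·((-33/7) - (-5))/((540/343) - (-4)) = -1146/239.

-1146/239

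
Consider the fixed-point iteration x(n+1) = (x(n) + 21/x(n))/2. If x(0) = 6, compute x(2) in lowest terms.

x(1) = (6 + 21/6)/2 = 19/4.
x(2) = (19/4 + 21/(19/4))/2 = 697/152.

697/152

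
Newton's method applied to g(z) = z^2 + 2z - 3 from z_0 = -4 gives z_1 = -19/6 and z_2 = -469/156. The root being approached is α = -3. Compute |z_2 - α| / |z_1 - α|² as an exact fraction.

3/13

z_1 - α = -19/6 - (-3) = -19/6 + 3 = -1/6, so |z_1 - α| = 1/6.
z_2 - α = -469/156 - (-3) = -469/156 + 3 = -1/156, so |z_2 - α| = 1/156.
|z_1 - α|² = 1/36.
Ratio = (1/156) / (1/36) = 3/13.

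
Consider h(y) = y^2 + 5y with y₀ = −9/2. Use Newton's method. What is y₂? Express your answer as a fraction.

−6561/1312

h'(y) = 2y + 5.
h(−9/2) = −9/4, h'(−9/2) = −4, so y₁ = (−9/2) − (−9/4)/(−4) = −81/16.
h(−81/16) = 81/256, h'(−81/16) = −41/8, so y₂ = (−81/16) − (81/256)/(−41/8) = −6561/1312.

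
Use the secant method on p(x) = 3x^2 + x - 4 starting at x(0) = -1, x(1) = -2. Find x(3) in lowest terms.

p(-1) = -2, p(-2) = 6. x(2) = (-2) - 6·((-2) - (-1))/(6 - (-2)) = -5/4.
p(-2) = 6, p(-5/4) = -9/16. x(3) = (-5/4) - (-9/16)·((-5/4) - (-2))/((-9/16) - 6) = -46/35.

-46/35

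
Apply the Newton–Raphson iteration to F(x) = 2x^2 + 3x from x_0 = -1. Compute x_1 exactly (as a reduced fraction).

F'(x) = 4x + 3.
F(-1) = -1, F'(-1) = -1, so x_1 = (-1) - (-1)/(-1) = -2.

-2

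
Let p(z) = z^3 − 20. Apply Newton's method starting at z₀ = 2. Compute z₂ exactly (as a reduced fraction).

p'(z) = 3z^2.
p(2) = −12, p'(2) = 12, so z₁ = 2 − (−12)/12 = 3.
p(3) = 7, p'(3) = 27, so z₂ = 3 − 7/27 = 74/27.

74/27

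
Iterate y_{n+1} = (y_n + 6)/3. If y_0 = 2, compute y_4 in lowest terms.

242/81

y_1 = (2 + 6)/3 = 8/3.
y_2 = ((8/3) + 6)/3 = 26/9.
y_3 = ((26/9) + 6)/3 = 80/27.
y_4 = ((80/27) + 6)/3 = 242/81.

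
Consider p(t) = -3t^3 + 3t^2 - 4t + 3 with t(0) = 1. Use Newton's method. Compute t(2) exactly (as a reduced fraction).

1569/1876

p'(t) = -9t^2 + 6t - 4.
p(1) = -1, p'(1) = -7, so t(1) = 1 - (-1)/(-7) = 6/7.
p(6/7) = -39/343, p'(6/7) = -268/49, so t(2) = (6/7) - (-39/343)/(-268/49) = 1569/1876.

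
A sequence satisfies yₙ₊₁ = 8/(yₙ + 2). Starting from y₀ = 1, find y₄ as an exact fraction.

52/27

y₁ = 8/(1 + 2) = 8/3.
y₂ = 8/(8/3 + 2) = 12/7.
y₃ = 8/(12/7 + 2) = 28/13.
y₄ = 8/(28/13 + 2) = 52/27.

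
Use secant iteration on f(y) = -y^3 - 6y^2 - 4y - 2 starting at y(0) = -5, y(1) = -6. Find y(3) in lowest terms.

f(-5) = -7, f(-6) = 22. y(2) = (-6) - 22·((-6) - (-5))/(22 - (-7)) = -152/29.
f(-6) = 22, f(-152/29) = -45738/24389. y(3) = (-152/29) - (-45738/24389)·((-152/29) - (-6))/((-45738/24389) - 22) = -70153/13234.

-70153/13234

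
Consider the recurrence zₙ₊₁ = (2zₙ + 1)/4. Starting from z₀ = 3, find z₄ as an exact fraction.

21/32

z₁ = (2·3 + 1)/4 = 7/4.
z₂ = (2·(7/4) + 1)/4 = 9/8.
z₃ = (2·(9/8) + 1)/4 = 13/16.
z₄ = (2·(13/16) + 1)/4 = 21/32.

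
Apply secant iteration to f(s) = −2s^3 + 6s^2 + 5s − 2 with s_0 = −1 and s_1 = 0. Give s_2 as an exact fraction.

−2/3

f(−1) = 1, f(0) = −2. s_2 = 0 − (−2)·(0 − (−1))/((−2) − 1) = −2/3.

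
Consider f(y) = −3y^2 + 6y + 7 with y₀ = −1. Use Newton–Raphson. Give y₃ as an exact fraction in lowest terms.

f'(y) = −6y + 6.
f(−1) = −2, f'(−1) = 12, so y₁ = (−1) − (−2)/12 = −5/6.
f(−5/6) = −1/12, f'(−5/6) = 11, so y₂ = (−5/6) − (−1/12)/11 = −109/132.
f(−109/132) = −1/5808, f'(−109/132) = 241/22, so y₃ = (−109/132) − (−1/5808)/(241/22) = −52537/63624.

−52537/63624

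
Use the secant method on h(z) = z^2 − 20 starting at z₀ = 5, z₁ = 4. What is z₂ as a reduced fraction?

h(5) = 5, h(4) = −4. z₂ = 4 − (−4)·(4 − 5)/((−4) − 5) = 40/9.

40/9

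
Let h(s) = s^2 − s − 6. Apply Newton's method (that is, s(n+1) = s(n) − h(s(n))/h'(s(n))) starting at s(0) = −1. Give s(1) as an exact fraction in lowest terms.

−7/3

h'(s) = 2s − 1.
h(−1) = −4, h'(−1) = −3, so s(1) = (−1) − (−4)/(−3) = −7/3.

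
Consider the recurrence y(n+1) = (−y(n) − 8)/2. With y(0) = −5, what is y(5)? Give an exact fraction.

−83/32

y(1) = (−(−5) − 8)/2 = −3/2.
y(2) = (−(−3/2) − 8)/2 = −13/4.
y(3) = (−(−13/4) − 8)/2 = −19/8.
y(4) = (−(−19/8) − 8)/2 = −45/16.
y(5) = (−(−45/16) − 8)/2 = −83/32.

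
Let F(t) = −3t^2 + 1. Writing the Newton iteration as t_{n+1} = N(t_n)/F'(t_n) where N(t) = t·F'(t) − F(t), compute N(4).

−49

F'(t) = −6t.
N(t) = t·F'(t) − F(t) = t·(−6t) − (−3t^2 + 1) = −3t^2 − 1.
N(4) = −49.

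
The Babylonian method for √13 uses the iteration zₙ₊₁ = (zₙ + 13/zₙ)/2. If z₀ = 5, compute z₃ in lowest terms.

z₁ = (5 + 13/5)/2 = 19/5.
z₂ = (19/5 + 13/(19/5))/2 = 343/95.
z₃ = (343/95 + 13/(343/95))/2 = 117487/32585.

117487/32585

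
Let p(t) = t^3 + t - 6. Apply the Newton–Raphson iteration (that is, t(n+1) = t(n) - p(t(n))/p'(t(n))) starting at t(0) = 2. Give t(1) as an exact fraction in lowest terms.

p'(t) = 3t^2 + 1.
p(2) = 4, p'(2) = 13, so t(1) = 2 - 4/13 = 22/13.

22/13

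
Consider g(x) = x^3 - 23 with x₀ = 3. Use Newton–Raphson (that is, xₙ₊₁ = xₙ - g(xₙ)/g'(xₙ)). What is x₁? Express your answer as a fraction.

g'(x) = 3x^2.
g(3) = 4, g'(3) = 27, so x₁ = 3 - 4/27 = 77/27.

77/27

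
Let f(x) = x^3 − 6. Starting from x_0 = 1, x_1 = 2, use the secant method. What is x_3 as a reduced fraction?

f(1) = −5, f(2) = 2. x_2 = 2 − 2·(2 − 1)/(2 − (−5)) = 12/7.
f(2) = 2, f(12/7) = −330/343. x_3 = (12/7) − (−330/343)·((12/7) − 2)/((−330/343) − 2) = 459/254.

459/254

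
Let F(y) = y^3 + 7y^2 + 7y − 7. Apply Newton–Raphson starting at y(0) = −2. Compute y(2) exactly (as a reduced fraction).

−1766/837

F'(y) = 3y^2 + 14y + 7.
F(−2) = −1, F'(−2) = −9, so y(1) = (−2) − (−1)/(−9) = −19/9.
F(−19/9) = 8/729, F'(−19/9) = −248/27, so y(2) = (−19/9) − (8/729)/(−248/27) = −1766/837.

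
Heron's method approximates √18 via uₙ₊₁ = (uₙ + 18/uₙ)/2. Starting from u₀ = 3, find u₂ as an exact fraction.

u₁ = (3 + 18/3)/2 = 9/2.
u₂ = (9/2 + 18/(9/2))/2 = 17/4.

17/4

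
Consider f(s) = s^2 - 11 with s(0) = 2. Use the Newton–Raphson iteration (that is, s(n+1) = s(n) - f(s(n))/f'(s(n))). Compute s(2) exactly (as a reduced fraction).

f'(s) = 2s.
f(2) = -7, f'(2) = 4, so s(1) = 2 - (-7)/4 = 15/4.
f(15/4) = 49/16, f'(15/4) = 15/2, so s(2) = (15/4) - (49/16)/(15/2) = 401/120.

401/120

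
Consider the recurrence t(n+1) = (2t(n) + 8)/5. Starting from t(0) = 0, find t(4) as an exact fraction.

1624/625

t(1) = (2·0 + 8)/5 = 8/5.
t(2) = (2·(8/5) + 8)/5 = 56/25.
t(3) = (2·(56/25) + 8)/5 = 312/125.
t(4) = (2·(312/125) + 8)/5 = 1624/625.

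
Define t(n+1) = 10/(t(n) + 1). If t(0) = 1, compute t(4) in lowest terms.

40/19

t(1) = 10/(1 + 1) = 5.
t(2) = 10/(5 + 1) = 5/3.
t(3) = 10/(5/3 + 1) = 15/4.
t(4) = 10/(15/4 + 1) = 40/19.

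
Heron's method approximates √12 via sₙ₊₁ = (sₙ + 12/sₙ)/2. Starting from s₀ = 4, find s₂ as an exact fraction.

97/28

s₁ = (4 + 12/4)/2 = 7/2.
s₂ = (7/2 + 12/(7/2))/2 = 97/28.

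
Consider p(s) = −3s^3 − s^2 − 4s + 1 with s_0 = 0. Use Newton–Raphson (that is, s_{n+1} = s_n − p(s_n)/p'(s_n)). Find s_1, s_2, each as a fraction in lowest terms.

s_1 = 1/4, s_2 = 37/162

p'(s) = −9s^2 − 2s − 4.
p(0) = 1, p'(0) = −4, so s_1 = 0 − 1/(−4) = 1/4.
p(1/4) = −7/64, p'(1/4) = −81/16, so s_2 = (1/4) − (−7/64)/(−81/16) = 37/162.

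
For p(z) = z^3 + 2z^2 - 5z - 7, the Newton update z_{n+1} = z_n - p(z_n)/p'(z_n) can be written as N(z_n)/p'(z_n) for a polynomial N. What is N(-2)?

p'(z) = 3z^2 + 4z - 5.
N(z) = z·p'(z) - p(z) = z·(3z^2 + 4z - 5) - (z^3 + 2z^2 - 5z - 7) = 2z^3 + 2z^2 + 7.
N(-2) = -1.

-1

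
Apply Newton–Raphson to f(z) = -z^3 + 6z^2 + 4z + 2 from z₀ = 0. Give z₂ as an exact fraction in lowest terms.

1/11

f'(z) = -3z^2 + 12z + 4.
f(0) = 2, f'(0) = 4, so z₁ = 0 - 2/4 = -1/2.
f(-1/2) = 13/8, f'(-1/2) = -11/4, so z₂ = (-1/2) - (13/8)/(-11/4) = 1/11.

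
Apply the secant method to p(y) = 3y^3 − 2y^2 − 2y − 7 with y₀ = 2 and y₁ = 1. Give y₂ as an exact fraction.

21/13

p(2) = 5, p(1) = −8. y₂ = 1 − (−8)·(1 − 2)/((−8) − 5) = 21/13.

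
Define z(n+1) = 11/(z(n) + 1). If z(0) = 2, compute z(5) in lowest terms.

2211/718

z(1) = 11/(2 + 1) = 11/3.
z(2) = 11/(11/3 + 1) = 33/14.
z(3) = 11/(33/14 + 1) = 154/47.
z(4) = 11/(154/47 + 1) = 517/201.
z(5) = 11/(517/201 + 1) = 2211/718.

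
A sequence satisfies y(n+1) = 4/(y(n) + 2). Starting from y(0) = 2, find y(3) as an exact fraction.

6/5

y(1) = 4/(2 + 2) = 1.
y(2) = 4/(1 + 2) = 4/3.
y(3) = 4/(4/3 + 2) = 6/5.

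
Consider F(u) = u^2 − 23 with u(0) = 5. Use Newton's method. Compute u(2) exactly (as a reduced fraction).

F'(u) = 2u.
F(5) = 2, F'(5) = 10, so u(1) = 5 − 2/10 = 24/5.
F(24/5) = 1/25, F'(24/5) = 48/5, so u(2) = (24/5) − (1/25)/(48/5) = 1151/240.

1151/240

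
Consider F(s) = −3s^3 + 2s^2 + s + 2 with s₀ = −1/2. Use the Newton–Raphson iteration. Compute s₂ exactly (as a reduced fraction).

F'(s) = −9s^2 + 4s + 1.
F(−1/2) = 19/8, F'(−1/2) = −13/4, so s₁ = (−1/2) − (19/8)/(−13/4) = 3/13.
F(3/13) = 5054/2197, F'(3/13) = 244/169, so s₂ = (3/13) − (5054/2197)/(244/169) = −2161/1586.

−2161/1586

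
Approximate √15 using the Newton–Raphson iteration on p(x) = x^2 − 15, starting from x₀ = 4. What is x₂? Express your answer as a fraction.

p'(x) = 2x.
p(4) = 1, p'(4) = 8, so x₁ = 4 − 1/8 = 31/8.
p(31/8) = 1/64, p'(31/8) = 31/4, so x₂ = (31/8) − (1/64)/(31/4) = 1921/496.

1921/496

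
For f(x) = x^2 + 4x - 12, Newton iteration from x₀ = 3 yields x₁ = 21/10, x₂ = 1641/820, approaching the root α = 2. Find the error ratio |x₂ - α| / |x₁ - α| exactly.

1/82

x₁ - α = 21/10 - 2 = 1/10, so |x₁ - α| = 1/10.
x₂ - α = 1641/820 - 2 = 1/820, so |x₂ - α| = 1/820.
Ratio = (1/820) / (1/10) = 1/82.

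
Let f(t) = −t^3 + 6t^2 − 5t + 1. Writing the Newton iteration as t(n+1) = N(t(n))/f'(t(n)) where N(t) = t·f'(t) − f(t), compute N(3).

−1

f'(t) = −3t^2 + 12t − 5.
N(t) = t·f'(t) − f(t) = t·(−3t^2 + 12t − 5) − (−t^3 + 6t^2 − 5t + 1) = −2t^3 + 6t^2 − 1.
N(3) = −1.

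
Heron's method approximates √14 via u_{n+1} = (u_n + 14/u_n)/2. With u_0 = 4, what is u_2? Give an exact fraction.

449/120

u_1 = (4 + 14/4)/2 = 15/4.
u_2 = (15/4 + 14/(15/4))/2 = 449/120.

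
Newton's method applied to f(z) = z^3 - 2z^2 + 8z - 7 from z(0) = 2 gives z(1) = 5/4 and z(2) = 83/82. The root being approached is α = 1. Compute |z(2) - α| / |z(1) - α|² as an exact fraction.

8/41

z(1) - α = 5/4 - 1 = 1/4, so |z(1) - α| = 1/4.
z(2) - α = 83/82 - 1 = 1/82, so |z(2) - α| = 1/82.
|z(1) - α|² = 1/16.
Ratio = (1/82) / (1/16) = 8/41.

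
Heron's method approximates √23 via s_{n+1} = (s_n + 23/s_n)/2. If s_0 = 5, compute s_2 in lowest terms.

s_1 = (5 + 23/5)/2 = 24/5.
s_2 = (24/5 + 23/(24/5))/2 = 1151/240.

1151/240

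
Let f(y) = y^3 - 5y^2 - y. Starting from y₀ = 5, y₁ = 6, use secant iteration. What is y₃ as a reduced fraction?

f(5) = -5, f(6) = 30. y₂ = 6 - 30·(6 - 5)/(30 - (-5)) = 36/7.
f(6) = 30, f(36/7) = -468/343. y₃ = (36/7) - (-468/343)·((36/7) - 6)/((-468/343) - 30) = 9288/1793.

9288/1793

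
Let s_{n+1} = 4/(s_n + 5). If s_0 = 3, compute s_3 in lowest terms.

44/63

s_1 = 4/(3 + 5) = 1/2.
s_2 = 4/(1/2 + 5) = 8/11.
s_3 = 4/(8/11 + 5) = 44/63.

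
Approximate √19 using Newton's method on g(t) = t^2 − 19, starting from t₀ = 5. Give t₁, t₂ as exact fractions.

t₁ = 22/5, t₂ = 959/220

g'(t) = 2t.
g(5) = 6, g'(5) = 10, so t₁ = 5 − 6/10 = 22/5.
g(22/5) = 9/25, g'(22/5) = 44/5, so t₂ = (22/5) − (9/25)/(44/5) = 959/220.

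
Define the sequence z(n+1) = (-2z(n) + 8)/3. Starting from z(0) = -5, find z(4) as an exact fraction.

8/27

z(1) = (-2·(-5) + 8)/3 = 6.
z(2) = (-2·6 + 8)/3 = -4/3.
z(3) = (-2·(-4/3) + 8)/3 = 32/9.
z(4) = (-2·(32/9) + 8)/3 = 8/27.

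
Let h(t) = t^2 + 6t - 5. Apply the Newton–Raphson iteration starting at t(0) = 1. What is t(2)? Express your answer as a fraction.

h'(t) = 2t + 6.
h(1) = 2, h'(1) = 8, so t(1) = 1 - 2/8 = 3/4.
h(3/4) = 1/16, h'(3/4) = 15/2, so t(2) = (3/4) - (1/16)/(15/2) = 89/120.

89/120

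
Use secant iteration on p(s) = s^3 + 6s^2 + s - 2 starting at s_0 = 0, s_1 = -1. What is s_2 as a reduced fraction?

-1/2

p(0) = -2, p(-1) = 2. s_2 = (-1) - 2·((-1) - 0)/(2 - (-2)) = -1/2.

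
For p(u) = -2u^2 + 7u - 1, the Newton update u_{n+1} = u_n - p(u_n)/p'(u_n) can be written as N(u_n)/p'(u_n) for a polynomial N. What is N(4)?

-31

p'(u) = -4u + 7.
N(u) = u·p'(u) - p(u) = u·(-4u + 7) - (-2u^2 + 7u - 1) = -2u^2 + 1.
N(4) = -31.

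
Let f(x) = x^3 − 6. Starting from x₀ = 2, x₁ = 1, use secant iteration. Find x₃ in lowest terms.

f(2) = 2, f(1) = −5. x₂ = 1 − (−5)·(1 − 2)/((−5) − 2) = 12/7.
f(1) = −5, f(12/7) = −330/343. x₃ = (12/7) − (−330/343)·((12/7) − 1)/((−330/343) − (−5)) = 522/277.

522/277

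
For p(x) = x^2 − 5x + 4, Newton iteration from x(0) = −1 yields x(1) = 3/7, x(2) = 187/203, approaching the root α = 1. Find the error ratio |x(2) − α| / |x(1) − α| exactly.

x(1) − α = 3/7 − 1 = −4/7, so |x(1) − α| = 4/7.
x(2) − α = 187/203 − 1 = −16/203, so |x(2) − α| = 16/203.
Ratio = (16/203) / (4/7) = 4/29.

4/29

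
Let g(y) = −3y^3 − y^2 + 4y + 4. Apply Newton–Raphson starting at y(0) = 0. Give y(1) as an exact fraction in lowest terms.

g'(y) = −9y^2 − 2y + 4.
g(0) = 4, g'(0) = 4, so y(1) = 0 − 4/4 = −1.

−1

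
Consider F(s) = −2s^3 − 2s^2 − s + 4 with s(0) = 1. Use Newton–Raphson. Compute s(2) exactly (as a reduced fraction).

F'(s) = −6s^2 − 4s − 1.
F(1) = −1, F'(1) = −11, so s(1) = 1 − (−1)/(−11) = 10/11.
F(10/11) = −86/1331, F'(10/11) = −1161/121, so s(2) = (10/11) − (−86/1331)/(−1161/121) = 268/297.

268/297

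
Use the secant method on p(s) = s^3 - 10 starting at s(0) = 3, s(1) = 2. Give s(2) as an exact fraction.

p(3) = 17, p(2) = -2. s(2) = 2 - (-2)·(2 - 3)/((-2) - 17) = 40/19.

40/19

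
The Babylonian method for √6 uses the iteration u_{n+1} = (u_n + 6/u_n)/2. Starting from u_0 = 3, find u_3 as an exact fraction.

4801/1960

u_1 = (3 + 6/3)/2 = 5/2.
u_2 = (5/2 + 6/(5/2))/2 = 49/20.
u_3 = (49/20 + 6/(49/20))/2 = 4801/1960.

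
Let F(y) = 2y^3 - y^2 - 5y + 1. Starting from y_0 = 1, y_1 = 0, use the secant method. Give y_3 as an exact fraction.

F(1) = -3, F(0) = 1. y_2 = 0 - 1·(0 - 1)/(1 - (-3)) = 1/4.
F(0) = 1, F(1/4) = -9/32. y_3 = (1/4) - (-9/32)·((1/4) - 0)/((-9/32) - 1) = 8/41.

8/41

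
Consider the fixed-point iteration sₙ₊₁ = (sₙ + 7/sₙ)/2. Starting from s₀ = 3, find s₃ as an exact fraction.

32257/12192

s₁ = (3 + 7/3)/2 = 8/3.
s₂ = (8/3 + 7/(8/3))/2 = 127/48.
s₃ = (127/48 + 7/(127/48))/2 = 32257/12192.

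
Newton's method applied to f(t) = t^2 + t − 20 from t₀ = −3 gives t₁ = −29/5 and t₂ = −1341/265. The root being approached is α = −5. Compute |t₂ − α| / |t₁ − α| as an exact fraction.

4/53

t₁ − α = −29/5 − (−5) = −29/5 + 5 = −4/5, so |t₁ − α| = 4/5.
t₂ − α = −1341/265 − (−5) = −1341/265 + 5 = −16/265, so |t₂ − α| = 16/265.
Ratio = (16/265) / (4/5) = 4/53.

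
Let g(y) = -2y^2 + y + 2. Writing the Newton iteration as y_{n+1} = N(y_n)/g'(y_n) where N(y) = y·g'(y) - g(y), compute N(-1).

g'(y) = -4y + 1.
N(y) = y·g'(y) - g(y) = y·(-4y + 1) - (-2y^2 + y + 2) = -2y^2 - 2.
N(-1) = -4.

-4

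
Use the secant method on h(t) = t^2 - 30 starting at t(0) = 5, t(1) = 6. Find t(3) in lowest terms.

h(5) = -5, h(6) = 6. t(2) = 6 - 6·(6 - 5)/(6 - (-5)) = 60/11.
h(6) = 6, h(60/11) = -30/121. t(3) = (60/11) - (-30/121)·((60/11) - 6)/((-30/121) - 6) = 115/21.

115/21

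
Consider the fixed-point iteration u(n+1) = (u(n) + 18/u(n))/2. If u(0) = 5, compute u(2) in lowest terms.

u(1) = (5 + 18/5)/2 = 43/10.
u(2) = (43/10 + 18/(43/10))/2 = 3649/860.

3649/860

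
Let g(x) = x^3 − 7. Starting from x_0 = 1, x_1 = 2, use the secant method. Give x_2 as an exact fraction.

13/7

g(1) = −6, g(2) = 1. x_2 = 2 − 1·(2 − 1)/(1 − (−6)) = 13/7.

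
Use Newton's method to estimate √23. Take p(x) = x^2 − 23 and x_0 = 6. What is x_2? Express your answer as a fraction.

6793/1416

p'(x) = 2x.
p(6) = 13, p'(6) = 12, so x_1 = 6 − 13/12 = 59/12.
p(59/12) = 169/144, p'(59/12) = 59/6, so x_2 = (59/12) − (169/144)/(59/6) = 6793/1416.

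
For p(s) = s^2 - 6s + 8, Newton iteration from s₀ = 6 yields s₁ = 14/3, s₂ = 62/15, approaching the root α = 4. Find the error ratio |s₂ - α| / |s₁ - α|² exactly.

3/10

s₁ - α = 14/3 - 4 = 2/3, so |s₁ - α| = 2/3.
s₂ - α = 62/15 - 4 = 2/15, so |s₂ - α| = 2/15.
|s₁ - α|² = 4/9.
Ratio = (2/15) / (4/9) = 3/10.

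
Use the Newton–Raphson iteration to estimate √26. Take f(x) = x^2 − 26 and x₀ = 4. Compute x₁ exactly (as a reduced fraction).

f'(x) = 2x.
f(4) = −10, f'(4) = 8, so x₁ = 4 − (−10)/8 = 21/4.

21/4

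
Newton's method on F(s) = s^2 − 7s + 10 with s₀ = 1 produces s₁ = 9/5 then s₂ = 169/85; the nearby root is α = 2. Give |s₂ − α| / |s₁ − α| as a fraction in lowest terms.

s₁ − α = 9/5 − 2 = −1/5, so |s₁ − α| = 1/5.
s₂ − α = 169/85 − 2 = −1/85, so |s₂ − α| = 1/85.
Ratio = (1/85) / (1/5) = 1/17.

1/17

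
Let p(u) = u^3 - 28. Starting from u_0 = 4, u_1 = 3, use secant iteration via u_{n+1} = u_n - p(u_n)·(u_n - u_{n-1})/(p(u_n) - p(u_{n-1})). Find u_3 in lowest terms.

113260/37297

p(4) = 36, p(3) = -1. u_2 = 3 - (-1)·(3 - 4)/((-1) - 36) = 112/37.
p(3) = -1, p(112/37) = -13356/50653. u_3 = (112/37) - (-13356/50653)·((112/37) - 3)/((-13356/50653) - (-1)) = 113260/37297.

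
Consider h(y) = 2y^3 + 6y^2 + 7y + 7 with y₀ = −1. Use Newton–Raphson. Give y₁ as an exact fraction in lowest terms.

−5

h'(y) = 6y^2 + 12y + 7.
h(−1) = 4, h'(−1) = 1, so y₁ = (−1) − 4/1 = −5.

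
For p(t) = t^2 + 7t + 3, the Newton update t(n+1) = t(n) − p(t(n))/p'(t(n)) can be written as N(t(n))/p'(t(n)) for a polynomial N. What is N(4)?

p'(t) = 2t + 7.
N(t) = t·p'(t) − p(t) = t·(2t + 7) − (t^2 + 7t + 3) = t^2 − 3.
N(4) = 13.

13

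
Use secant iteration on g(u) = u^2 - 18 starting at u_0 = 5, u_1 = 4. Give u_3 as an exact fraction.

g(5) = 7, g(4) = -2. u_2 = 4 - (-2)·(4 - 5)/((-2) - 7) = 38/9.
g(4) = -2, g(38/9) = -14/81. u_3 = (38/9) - (-14/81)·((38/9) - 4)/((-14/81) - (-2)) = 157/37.

157/37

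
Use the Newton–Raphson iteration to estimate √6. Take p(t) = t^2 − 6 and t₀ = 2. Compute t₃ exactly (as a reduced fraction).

p'(t) = 2t.
p(2) = −2, p'(2) = 4, so t₁ = 2 − (−2)/4 = 5/2.
p(5/2) = 1/4, p'(5/2) = 5, so t₂ = (5/2) − (1/4)/5 = 49/20.
p(49/20) = 1/400, p'(49/20) = 49/10, so t₃ = (49/20) − (1/400)/(49/10) = 4801/1960.

4801/1960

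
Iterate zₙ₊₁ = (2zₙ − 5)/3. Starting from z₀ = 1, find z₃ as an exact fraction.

−29/9

z₁ = (2·1 − 5)/3 = −1.
z₂ = (2·(−1) − 5)/3 = −7/3.
z₃ = (2·(−7/3) − 5)/3 = −29/9.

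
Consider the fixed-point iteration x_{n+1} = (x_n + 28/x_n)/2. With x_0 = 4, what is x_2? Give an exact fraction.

233/44

x_1 = (4 + 28/4)/2 = 11/2.
x_2 = (11/2 + 28/(11/2))/2 = 233/44.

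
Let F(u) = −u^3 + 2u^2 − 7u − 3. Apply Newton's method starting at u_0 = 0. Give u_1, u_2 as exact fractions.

u_1 = −3/7, u_2 = −1209/3178

F'(u) = −3u^2 + 4u − 7.
F(0) = −3, F'(0) = −7, so u_1 = 0 − (−3)/(−7) = −3/7.
F(−3/7) = 153/343, F'(−3/7) = −454/49, so u_2 = (−3/7) − (153/343)/(−454/49) = −1209/3178.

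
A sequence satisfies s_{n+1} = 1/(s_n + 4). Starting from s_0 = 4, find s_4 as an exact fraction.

s_1 = 1/(4 + 4) = 1/8.
s_2 = 1/(1/8 + 4) = 8/33.
s_3 = 1/(8/33 + 4) = 33/140.
s_4 = 1/(33/140 + 4) = 140/593.

140/593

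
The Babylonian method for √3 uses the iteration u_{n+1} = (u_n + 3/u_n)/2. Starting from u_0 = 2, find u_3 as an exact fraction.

u_1 = (2 + 3/2)/2 = 7/4.
u_2 = (7/4 + 3/(7/4))/2 = 97/56.
u_3 = (97/56 + 3/(97/56))/2 = 18817/10864.

18817/10864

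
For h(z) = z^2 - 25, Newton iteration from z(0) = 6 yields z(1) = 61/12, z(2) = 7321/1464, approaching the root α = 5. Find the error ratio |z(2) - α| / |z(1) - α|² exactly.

6/61

z(1) - α = 61/12 - 5 = 1/12, so |z(1) - α| = 1/12.
z(2) - α = 7321/1464 - 5 = 1/1464, so |z(2) - α| = 1/1464.
|z(1) - α|² = 1/144.
Ratio = (1/1464) / (1/144) = 6/61.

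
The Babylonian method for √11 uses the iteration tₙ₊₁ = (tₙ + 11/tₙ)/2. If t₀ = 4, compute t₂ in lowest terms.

t₁ = (4 + 11/4)/2 = 27/8.
t₂ = (27/8 + 11/(27/8))/2 = 1433/432.

1433/432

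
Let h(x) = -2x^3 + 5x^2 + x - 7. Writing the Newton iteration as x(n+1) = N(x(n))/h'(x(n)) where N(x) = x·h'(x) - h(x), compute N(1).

h'(x) = -6x^2 + 10x + 1.
N(x) = x·h'(x) - h(x) = x·(-6x^2 + 10x + 1) - (-2x^3 + 5x^2 + x - 7) = -4x^3 + 5x^2 + 7.
N(1) = 8.

8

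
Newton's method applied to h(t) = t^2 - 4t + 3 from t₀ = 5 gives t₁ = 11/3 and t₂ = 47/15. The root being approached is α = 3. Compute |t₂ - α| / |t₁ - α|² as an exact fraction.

3/10

t₁ - α = 11/3 - 3 = 2/3, so |t₁ - α| = 2/3.
t₂ - α = 47/15 - 3 = 2/15, so |t₂ - α| = 2/15.
|t₁ - α|² = 4/9.
Ratio = (2/15) / (4/9) = 3/10.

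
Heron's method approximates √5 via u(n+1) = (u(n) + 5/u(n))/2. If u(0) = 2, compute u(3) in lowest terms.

u(1) = (2 + 5/2)/2 = 9/4.
u(2) = (9/4 + 5/(9/4))/2 = 161/72.
u(3) = (161/72 + 5/(161/72))/2 = 51841/23184.

51841/23184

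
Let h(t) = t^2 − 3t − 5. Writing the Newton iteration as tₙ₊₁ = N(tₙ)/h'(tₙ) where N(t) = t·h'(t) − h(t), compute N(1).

h'(t) = 2t − 3.
N(t) = t·h'(t) − h(t) = t·(2t − 3) − (t^2 − 3t − 5) = t^2 + 5.
N(1) = 6.

6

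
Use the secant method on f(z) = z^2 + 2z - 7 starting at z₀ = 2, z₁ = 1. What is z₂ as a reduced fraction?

f(2) = 1, f(1) = -4. z₂ = 1 - (-4)·(1 - 2)/((-4) - 1) = 9/5.

9/5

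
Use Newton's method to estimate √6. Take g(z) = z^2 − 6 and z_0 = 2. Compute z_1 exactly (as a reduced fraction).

g'(z) = 2z.
g(2) = −2, g'(2) = 4, so z_1 = 2 − (−2)/4 = 5/2.

5/2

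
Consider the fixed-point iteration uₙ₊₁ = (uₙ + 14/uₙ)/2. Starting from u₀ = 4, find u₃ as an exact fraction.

403201/107760

u₁ = (4 + 14/4)/2 = 15/4.
u₂ = (15/4 + 14/(15/4))/2 = 449/120.
u₃ = (449/120 + 14/(449/120))/2 = 403201/107760.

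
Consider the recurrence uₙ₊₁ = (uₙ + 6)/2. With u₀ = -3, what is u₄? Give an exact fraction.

87/16

u₁ = ((-3) + 6)/2 = 3/2.
u₂ = ((3/2) + 6)/2 = 15/4.
u₃ = ((15/4) + 6)/2 = 39/8.
u₄ = ((39/8) + 6)/2 = 87/16.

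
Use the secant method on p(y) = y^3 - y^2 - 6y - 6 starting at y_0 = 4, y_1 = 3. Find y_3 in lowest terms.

p(4) = 18, p(3) = -6. y_2 = 3 - (-6)·(3 - 4)/((-6) - 18) = 13/4.
p(3) = -6, p(13/4) = -111/64. y_3 = (13/4) - (-111/64)·((13/4) - 3)/((-111/64) - (-6)) = 305/91.

305/91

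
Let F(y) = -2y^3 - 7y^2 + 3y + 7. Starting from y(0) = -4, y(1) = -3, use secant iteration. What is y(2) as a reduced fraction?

-7/2

F(-4) = 11, F(-3) = -11. y(2) = (-3) - (-11)·((-3) - (-4))/((-11) - 11) = -7/2.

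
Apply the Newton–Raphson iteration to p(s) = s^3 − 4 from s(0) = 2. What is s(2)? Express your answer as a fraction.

p'(s) = 3s^2.
p(2) = 4, p'(2) = 12, so s(1) = 2 − 4/12 = 5/3.
p(5/3) = 17/27, p'(5/3) = 25/3, so s(2) = (5/3) − (17/27)/(25/3) = 358/225.

358/225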